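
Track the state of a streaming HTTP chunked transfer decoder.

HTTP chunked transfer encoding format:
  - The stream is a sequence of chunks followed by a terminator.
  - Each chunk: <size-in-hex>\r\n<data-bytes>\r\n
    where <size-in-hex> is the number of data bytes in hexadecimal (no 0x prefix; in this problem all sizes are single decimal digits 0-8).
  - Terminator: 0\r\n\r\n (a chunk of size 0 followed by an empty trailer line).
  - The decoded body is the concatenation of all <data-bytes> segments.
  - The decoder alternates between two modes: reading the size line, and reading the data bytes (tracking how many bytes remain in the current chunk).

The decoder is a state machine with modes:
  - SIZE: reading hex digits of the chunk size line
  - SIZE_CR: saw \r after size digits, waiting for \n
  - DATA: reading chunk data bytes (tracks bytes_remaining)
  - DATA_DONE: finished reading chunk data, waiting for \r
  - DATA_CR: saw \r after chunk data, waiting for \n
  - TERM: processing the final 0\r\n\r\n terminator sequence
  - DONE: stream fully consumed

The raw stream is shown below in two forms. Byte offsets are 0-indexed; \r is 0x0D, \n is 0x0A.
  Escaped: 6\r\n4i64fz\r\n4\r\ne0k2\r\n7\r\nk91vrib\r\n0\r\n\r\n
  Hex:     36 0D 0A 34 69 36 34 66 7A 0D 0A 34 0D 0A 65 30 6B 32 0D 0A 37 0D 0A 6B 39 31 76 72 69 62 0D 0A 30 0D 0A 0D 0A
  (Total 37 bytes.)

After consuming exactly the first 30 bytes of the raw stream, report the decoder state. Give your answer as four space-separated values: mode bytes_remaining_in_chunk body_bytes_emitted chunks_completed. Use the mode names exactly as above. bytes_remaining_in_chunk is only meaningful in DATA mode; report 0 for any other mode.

Answer: DATA_DONE 0 17 2

Derivation:
Byte 0 = '6': mode=SIZE remaining=0 emitted=0 chunks_done=0
Byte 1 = 0x0D: mode=SIZE_CR remaining=0 emitted=0 chunks_done=0
Byte 2 = 0x0A: mode=DATA remaining=6 emitted=0 chunks_done=0
Byte 3 = '4': mode=DATA remaining=5 emitted=1 chunks_done=0
Byte 4 = 'i': mode=DATA remaining=4 emitted=2 chunks_done=0
Byte 5 = '6': mode=DATA remaining=3 emitted=3 chunks_done=0
Byte 6 = '4': mode=DATA remaining=2 emitted=4 chunks_done=0
Byte 7 = 'f': mode=DATA remaining=1 emitted=5 chunks_done=0
Byte 8 = 'z': mode=DATA_DONE remaining=0 emitted=6 chunks_done=0
Byte 9 = 0x0D: mode=DATA_CR remaining=0 emitted=6 chunks_done=0
Byte 10 = 0x0A: mode=SIZE remaining=0 emitted=6 chunks_done=1
Byte 11 = '4': mode=SIZE remaining=0 emitted=6 chunks_done=1
Byte 12 = 0x0D: mode=SIZE_CR remaining=0 emitted=6 chunks_done=1
Byte 13 = 0x0A: mode=DATA remaining=4 emitted=6 chunks_done=1
Byte 14 = 'e': mode=DATA remaining=3 emitted=7 chunks_done=1
Byte 15 = '0': mode=DATA remaining=2 emitted=8 chunks_done=1
Byte 16 = 'k': mode=DATA remaining=1 emitted=9 chunks_done=1
Byte 17 = '2': mode=DATA_DONE remaining=0 emitted=10 chunks_done=1
Byte 18 = 0x0D: mode=DATA_CR remaining=0 emitted=10 chunks_done=1
Byte 19 = 0x0A: mode=SIZE remaining=0 emitted=10 chunks_done=2
Byte 20 = '7': mode=SIZE remaining=0 emitted=10 chunks_done=2
Byte 21 = 0x0D: mode=SIZE_CR remaining=0 emitted=10 chunks_done=2
Byte 22 = 0x0A: mode=DATA remaining=7 emitted=10 chunks_done=2
Byte 23 = 'k': mode=DATA remaining=6 emitted=11 chunks_done=2
Byte 24 = '9': mode=DATA remaining=5 emitted=12 chunks_done=2
Byte 25 = '1': mode=DATA remaining=4 emitted=13 chunks_done=2
Byte 26 = 'v': mode=DATA remaining=3 emitted=14 chunks_done=2
Byte 27 = 'r': mode=DATA remaining=2 emitted=15 chunks_done=2
Byte 28 = 'i': mode=DATA remaining=1 emitted=16 chunks_done=2
Byte 29 = 'b': mode=DATA_DONE remaining=0 emitted=17 chunks_done=2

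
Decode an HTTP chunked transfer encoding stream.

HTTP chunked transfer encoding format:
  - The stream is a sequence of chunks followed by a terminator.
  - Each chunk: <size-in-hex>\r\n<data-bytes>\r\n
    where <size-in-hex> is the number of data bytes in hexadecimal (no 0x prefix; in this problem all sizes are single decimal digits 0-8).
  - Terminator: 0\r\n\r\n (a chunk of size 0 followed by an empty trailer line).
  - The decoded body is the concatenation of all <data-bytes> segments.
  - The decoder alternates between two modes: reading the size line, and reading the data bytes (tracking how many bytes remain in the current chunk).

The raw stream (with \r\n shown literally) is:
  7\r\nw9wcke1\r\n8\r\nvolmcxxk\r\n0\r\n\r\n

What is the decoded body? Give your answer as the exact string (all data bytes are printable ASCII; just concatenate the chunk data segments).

Chunk 1: stream[0..1]='7' size=0x7=7, data at stream[3..10]='w9wcke1' -> body[0..7], body so far='w9wcke1'
Chunk 2: stream[12..13]='8' size=0x8=8, data at stream[15..23]='volmcxxk' -> body[7..15], body so far='w9wcke1volmcxxk'
Chunk 3: stream[25..26]='0' size=0 (terminator). Final body='w9wcke1volmcxxk' (15 bytes)

Answer: w9wcke1volmcxxk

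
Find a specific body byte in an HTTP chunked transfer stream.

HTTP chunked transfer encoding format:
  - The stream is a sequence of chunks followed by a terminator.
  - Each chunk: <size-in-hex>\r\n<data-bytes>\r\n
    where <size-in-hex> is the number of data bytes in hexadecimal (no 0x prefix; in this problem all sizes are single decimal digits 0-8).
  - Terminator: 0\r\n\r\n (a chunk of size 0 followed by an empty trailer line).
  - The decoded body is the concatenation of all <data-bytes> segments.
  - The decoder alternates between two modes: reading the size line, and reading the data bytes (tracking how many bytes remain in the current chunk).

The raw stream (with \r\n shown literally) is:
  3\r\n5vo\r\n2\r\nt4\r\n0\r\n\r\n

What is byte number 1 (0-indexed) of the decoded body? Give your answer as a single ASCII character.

Answer: v

Derivation:
Chunk 1: stream[0..1]='3' size=0x3=3, data at stream[3..6]='5vo' -> body[0..3], body so far='5vo'
Chunk 2: stream[8..9]='2' size=0x2=2, data at stream[11..13]='t4' -> body[3..5], body so far='5vot4'
Chunk 3: stream[15..16]='0' size=0 (terminator). Final body='5vot4' (5 bytes)
Body byte 1 = 'v'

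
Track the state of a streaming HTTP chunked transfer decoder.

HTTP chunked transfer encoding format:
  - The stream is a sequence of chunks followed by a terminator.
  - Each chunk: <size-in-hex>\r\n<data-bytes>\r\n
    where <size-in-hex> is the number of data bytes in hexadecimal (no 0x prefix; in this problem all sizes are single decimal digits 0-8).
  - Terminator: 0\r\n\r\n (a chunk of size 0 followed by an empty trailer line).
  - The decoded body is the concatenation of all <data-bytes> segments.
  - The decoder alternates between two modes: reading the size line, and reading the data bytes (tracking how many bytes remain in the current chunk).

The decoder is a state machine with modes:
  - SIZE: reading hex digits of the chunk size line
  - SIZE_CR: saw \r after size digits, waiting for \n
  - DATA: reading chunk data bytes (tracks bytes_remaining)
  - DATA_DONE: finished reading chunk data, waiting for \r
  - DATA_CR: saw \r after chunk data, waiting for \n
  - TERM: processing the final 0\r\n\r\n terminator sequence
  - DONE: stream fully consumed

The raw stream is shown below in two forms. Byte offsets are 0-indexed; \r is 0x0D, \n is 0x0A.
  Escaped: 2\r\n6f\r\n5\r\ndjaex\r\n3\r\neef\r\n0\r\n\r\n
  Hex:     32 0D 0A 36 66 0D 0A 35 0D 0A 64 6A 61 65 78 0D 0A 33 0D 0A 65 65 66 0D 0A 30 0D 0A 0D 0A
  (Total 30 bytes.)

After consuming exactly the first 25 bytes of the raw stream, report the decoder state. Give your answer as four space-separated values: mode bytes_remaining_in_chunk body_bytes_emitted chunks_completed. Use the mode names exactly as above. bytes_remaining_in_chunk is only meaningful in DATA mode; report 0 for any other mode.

Byte 0 = '2': mode=SIZE remaining=0 emitted=0 chunks_done=0
Byte 1 = 0x0D: mode=SIZE_CR remaining=0 emitted=0 chunks_done=0
Byte 2 = 0x0A: mode=DATA remaining=2 emitted=0 chunks_done=0
Byte 3 = '6': mode=DATA remaining=1 emitted=1 chunks_done=0
Byte 4 = 'f': mode=DATA_DONE remaining=0 emitted=2 chunks_done=0
Byte 5 = 0x0D: mode=DATA_CR remaining=0 emitted=2 chunks_done=0
Byte 6 = 0x0A: mode=SIZE remaining=0 emitted=2 chunks_done=1
Byte 7 = '5': mode=SIZE remaining=0 emitted=2 chunks_done=1
Byte 8 = 0x0D: mode=SIZE_CR remaining=0 emitted=2 chunks_done=1
Byte 9 = 0x0A: mode=DATA remaining=5 emitted=2 chunks_done=1
Byte 10 = 'd': mode=DATA remaining=4 emitted=3 chunks_done=1
Byte 11 = 'j': mode=DATA remaining=3 emitted=4 chunks_done=1
Byte 12 = 'a': mode=DATA remaining=2 emitted=5 chunks_done=1
Byte 13 = 'e': mode=DATA remaining=1 emitted=6 chunks_done=1
Byte 14 = 'x': mode=DATA_DONE remaining=0 emitted=7 chunks_done=1
Byte 15 = 0x0D: mode=DATA_CR remaining=0 emitted=7 chunks_done=1
Byte 16 = 0x0A: mode=SIZE remaining=0 emitted=7 chunks_done=2
Byte 17 = '3': mode=SIZE remaining=0 emitted=7 chunks_done=2
Byte 18 = 0x0D: mode=SIZE_CR remaining=0 emitted=7 chunks_done=2
Byte 19 = 0x0A: mode=DATA remaining=3 emitted=7 chunks_done=2
Byte 20 = 'e': mode=DATA remaining=2 emitted=8 chunks_done=2
Byte 21 = 'e': mode=DATA remaining=1 emitted=9 chunks_done=2
Byte 22 = 'f': mode=DATA_DONE remaining=0 emitted=10 chunks_done=2
Byte 23 = 0x0D: mode=DATA_CR remaining=0 emitted=10 chunks_done=2
Byte 24 = 0x0A: mode=SIZE remaining=0 emitted=10 chunks_done=3

Answer: SIZE 0 10 3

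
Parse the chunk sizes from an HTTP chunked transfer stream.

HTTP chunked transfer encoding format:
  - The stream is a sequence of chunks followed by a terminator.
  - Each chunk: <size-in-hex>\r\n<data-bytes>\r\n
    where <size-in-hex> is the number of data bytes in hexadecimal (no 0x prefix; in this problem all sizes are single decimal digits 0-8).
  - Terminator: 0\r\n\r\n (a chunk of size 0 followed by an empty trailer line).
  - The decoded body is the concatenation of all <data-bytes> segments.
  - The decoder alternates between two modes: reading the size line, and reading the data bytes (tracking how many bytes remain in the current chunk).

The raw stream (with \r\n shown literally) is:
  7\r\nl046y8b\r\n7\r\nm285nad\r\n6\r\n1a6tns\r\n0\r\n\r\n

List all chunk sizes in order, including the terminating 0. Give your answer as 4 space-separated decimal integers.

Chunk 1: stream[0..1]='7' size=0x7=7, data at stream[3..10]='l046y8b' -> body[0..7], body so far='l046y8b'
Chunk 2: stream[12..13]='7' size=0x7=7, data at stream[15..22]='m285nad' -> body[7..14], body so far='l046y8bm285nad'
Chunk 3: stream[24..25]='6' size=0x6=6, data at stream[27..33]='1a6tns' -> body[14..20], body so far='l046y8bm285nad1a6tns'
Chunk 4: stream[35..36]='0' size=0 (terminator). Final body='l046y8bm285nad1a6tns' (20 bytes)

Answer: 7 7 6 0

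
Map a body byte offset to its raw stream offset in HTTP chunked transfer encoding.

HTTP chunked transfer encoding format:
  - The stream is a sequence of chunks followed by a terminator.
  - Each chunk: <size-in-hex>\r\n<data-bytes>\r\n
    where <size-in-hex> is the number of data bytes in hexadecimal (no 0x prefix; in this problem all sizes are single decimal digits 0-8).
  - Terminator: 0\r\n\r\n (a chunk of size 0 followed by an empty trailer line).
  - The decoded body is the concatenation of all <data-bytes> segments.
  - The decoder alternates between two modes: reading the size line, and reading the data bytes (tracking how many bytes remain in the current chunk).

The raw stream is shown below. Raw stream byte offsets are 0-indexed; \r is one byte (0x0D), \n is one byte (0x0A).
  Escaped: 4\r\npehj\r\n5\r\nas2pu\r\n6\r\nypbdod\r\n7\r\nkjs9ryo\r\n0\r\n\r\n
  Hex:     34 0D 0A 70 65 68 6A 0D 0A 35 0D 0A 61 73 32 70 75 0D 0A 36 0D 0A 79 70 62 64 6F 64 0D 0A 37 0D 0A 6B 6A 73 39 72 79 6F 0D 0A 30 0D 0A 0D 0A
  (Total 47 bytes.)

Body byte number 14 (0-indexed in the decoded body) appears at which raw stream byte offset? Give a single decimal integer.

Answer: 27

Derivation:
Chunk 1: stream[0..1]='4' size=0x4=4, data at stream[3..7]='pehj' -> body[0..4], body so far='pehj'
Chunk 2: stream[9..10]='5' size=0x5=5, data at stream[12..17]='as2pu' -> body[4..9], body so far='pehjas2pu'
Chunk 3: stream[19..20]='6' size=0x6=6, data at stream[22..28]='ypbdod' -> body[9..15], body so far='pehjas2puypbdod'
Chunk 4: stream[30..31]='7' size=0x7=7, data at stream[33..40]='kjs9ryo' -> body[15..22], body so far='pehjas2puypbdodkjs9ryo'
Chunk 5: stream[42..43]='0' size=0 (terminator). Final body='pehjas2puypbdodkjs9ryo' (22 bytes)
Body byte 14 at stream offset 27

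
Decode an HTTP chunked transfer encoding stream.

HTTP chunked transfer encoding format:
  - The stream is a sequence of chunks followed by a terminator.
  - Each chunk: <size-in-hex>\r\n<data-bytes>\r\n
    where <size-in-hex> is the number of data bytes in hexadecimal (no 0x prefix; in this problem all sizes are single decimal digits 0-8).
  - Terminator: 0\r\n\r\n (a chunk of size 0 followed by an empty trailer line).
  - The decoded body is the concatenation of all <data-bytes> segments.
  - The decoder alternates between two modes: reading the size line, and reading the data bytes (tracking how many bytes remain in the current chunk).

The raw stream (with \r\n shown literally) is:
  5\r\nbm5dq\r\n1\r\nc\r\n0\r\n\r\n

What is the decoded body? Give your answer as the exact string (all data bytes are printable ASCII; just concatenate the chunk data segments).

Answer: bm5dqc

Derivation:
Chunk 1: stream[0..1]='5' size=0x5=5, data at stream[3..8]='bm5dq' -> body[0..5], body so far='bm5dq'
Chunk 2: stream[10..11]='1' size=0x1=1, data at stream[13..14]='c' -> body[5..6], body so far='bm5dqc'
Chunk 3: stream[16..17]='0' size=0 (terminator). Final body='bm5dqc' (6 bytes)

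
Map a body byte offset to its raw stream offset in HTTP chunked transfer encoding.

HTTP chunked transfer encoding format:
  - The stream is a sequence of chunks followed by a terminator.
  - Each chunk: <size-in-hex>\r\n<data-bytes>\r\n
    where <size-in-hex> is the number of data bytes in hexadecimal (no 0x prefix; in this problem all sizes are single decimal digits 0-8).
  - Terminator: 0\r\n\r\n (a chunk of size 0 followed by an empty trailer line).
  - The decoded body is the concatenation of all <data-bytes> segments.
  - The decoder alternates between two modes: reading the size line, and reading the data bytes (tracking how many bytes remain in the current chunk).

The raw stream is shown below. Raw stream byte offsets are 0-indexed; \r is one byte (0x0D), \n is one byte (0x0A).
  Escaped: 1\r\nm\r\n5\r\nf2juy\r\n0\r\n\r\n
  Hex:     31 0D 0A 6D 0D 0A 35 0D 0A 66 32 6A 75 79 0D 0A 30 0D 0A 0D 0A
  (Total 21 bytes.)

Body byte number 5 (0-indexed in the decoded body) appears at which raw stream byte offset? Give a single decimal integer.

Chunk 1: stream[0..1]='1' size=0x1=1, data at stream[3..4]='m' -> body[0..1], body so far='m'
Chunk 2: stream[6..7]='5' size=0x5=5, data at stream[9..14]='f2juy' -> body[1..6], body so far='mf2juy'
Chunk 3: stream[16..17]='0' size=0 (terminator). Final body='mf2juy' (6 bytes)
Body byte 5 at stream offset 13

Answer: 13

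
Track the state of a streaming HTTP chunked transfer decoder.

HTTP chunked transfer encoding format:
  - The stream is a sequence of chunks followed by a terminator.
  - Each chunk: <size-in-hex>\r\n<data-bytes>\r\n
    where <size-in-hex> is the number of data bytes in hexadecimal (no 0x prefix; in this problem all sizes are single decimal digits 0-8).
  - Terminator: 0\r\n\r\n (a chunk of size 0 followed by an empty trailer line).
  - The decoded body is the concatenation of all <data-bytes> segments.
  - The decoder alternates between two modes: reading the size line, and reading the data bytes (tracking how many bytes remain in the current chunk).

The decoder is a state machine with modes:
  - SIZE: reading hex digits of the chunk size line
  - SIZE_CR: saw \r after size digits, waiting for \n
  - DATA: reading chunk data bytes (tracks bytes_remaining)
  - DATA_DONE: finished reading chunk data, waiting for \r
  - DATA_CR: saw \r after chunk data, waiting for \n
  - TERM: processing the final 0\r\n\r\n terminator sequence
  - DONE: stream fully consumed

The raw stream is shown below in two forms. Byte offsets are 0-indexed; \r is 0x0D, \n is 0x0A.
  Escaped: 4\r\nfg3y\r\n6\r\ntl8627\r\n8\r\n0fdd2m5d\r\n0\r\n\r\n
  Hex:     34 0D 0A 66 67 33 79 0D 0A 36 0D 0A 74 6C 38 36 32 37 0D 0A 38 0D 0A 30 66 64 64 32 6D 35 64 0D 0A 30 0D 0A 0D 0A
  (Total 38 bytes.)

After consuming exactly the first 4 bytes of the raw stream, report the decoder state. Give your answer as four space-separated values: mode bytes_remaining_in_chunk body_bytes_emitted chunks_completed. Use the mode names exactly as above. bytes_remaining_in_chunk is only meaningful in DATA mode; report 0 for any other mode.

Answer: DATA 3 1 0

Derivation:
Byte 0 = '4': mode=SIZE remaining=0 emitted=0 chunks_done=0
Byte 1 = 0x0D: mode=SIZE_CR remaining=0 emitted=0 chunks_done=0
Byte 2 = 0x0A: mode=DATA remaining=4 emitted=0 chunks_done=0
Byte 3 = 'f': mode=DATA remaining=3 emitted=1 chunks_done=0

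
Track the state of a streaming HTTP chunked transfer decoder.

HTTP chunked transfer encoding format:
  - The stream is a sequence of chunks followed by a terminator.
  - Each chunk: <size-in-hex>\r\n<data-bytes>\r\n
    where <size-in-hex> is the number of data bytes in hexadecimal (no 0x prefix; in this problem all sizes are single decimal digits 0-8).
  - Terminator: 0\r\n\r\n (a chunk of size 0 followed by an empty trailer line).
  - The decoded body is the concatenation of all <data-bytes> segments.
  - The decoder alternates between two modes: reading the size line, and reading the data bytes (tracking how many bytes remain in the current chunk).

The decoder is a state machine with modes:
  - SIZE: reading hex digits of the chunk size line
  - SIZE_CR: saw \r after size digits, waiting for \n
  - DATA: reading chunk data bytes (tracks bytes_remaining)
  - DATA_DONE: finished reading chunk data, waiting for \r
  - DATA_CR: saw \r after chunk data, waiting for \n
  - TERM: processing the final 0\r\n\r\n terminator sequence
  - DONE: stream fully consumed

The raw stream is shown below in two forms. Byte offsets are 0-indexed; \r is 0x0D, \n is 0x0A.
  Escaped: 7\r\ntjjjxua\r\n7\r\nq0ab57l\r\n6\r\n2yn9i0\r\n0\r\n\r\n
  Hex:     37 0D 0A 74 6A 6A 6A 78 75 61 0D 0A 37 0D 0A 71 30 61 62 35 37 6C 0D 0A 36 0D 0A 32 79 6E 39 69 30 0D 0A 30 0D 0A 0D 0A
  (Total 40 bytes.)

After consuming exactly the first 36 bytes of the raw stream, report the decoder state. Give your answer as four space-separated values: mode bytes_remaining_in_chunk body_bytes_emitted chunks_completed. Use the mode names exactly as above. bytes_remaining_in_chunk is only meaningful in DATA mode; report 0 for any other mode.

Answer: SIZE 0 20 3

Derivation:
Byte 0 = '7': mode=SIZE remaining=0 emitted=0 chunks_done=0
Byte 1 = 0x0D: mode=SIZE_CR remaining=0 emitted=0 chunks_done=0
Byte 2 = 0x0A: mode=DATA remaining=7 emitted=0 chunks_done=0
Byte 3 = 't': mode=DATA remaining=6 emitted=1 chunks_done=0
Byte 4 = 'j': mode=DATA remaining=5 emitted=2 chunks_done=0
Byte 5 = 'j': mode=DATA remaining=4 emitted=3 chunks_done=0
Byte 6 = 'j': mode=DATA remaining=3 emitted=4 chunks_done=0
Byte 7 = 'x': mode=DATA remaining=2 emitted=5 chunks_done=0
Byte 8 = 'u': mode=DATA remaining=1 emitted=6 chunks_done=0
Byte 9 = 'a': mode=DATA_DONE remaining=0 emitted=7 chunks_done=0
Byte 10 = 0x0D: mode=DATA_CR remaining=0 emitted=7 chunks_done=0
Byte 11 = 0x0A: mode=SIZE remaining=0 emitted=7 chunks_done=1
Byte 12 = '7': mode=SIZE remaining=0 emitted=7 chunks_done=1
Byte 13 = 0x0D: mode=SIZE_CR remaining=0 emitted=7 chunks_done=1
Byte 14 = 0x0A: mode=DATA remaining=7 emitted=7 chunks_done=1
Byte 15 = 'q': mode=DATA remaining=6 emitted=8 chunks_done=1
Byte 16 = '0': mode=DATA remaining=5 emitted=9 chunks_done=1
Byte 17 = 'a': mode=DATA remaining=4 emitted=10 chunks_done=1
Byte 18 = 'b': mode=DATA remaining=3 emitted=11 chunks_done=1
Byte 19 = '5': mode=DATA remaining=2 emitted=12 chunks_done=1
Byte 20 = '7': mode=DATA remaining=1 emitted=13 chunks_done=1
Byte 21 = 'l': mode=DATA_DONE remaining=0 emitted=14 chunks_done=1
Byte 22 = 0x0D: mode=DATA_CR remaining=0 emitted=14 chunks_done=1
Byte 23 = 0x0A: mode=SIZE remaining=0 emitted=14 chunks_done=2
Byte 24 = '6': mode=SIZE remaining=0 emitted=14 chunks_done=2
Byte 25 = 0x0D: mode=SIZE_CR remaining=0 emitted=14 chunks_done=2
Byte 26 = 0x0A: mode=DATA remaining=6 emitted=14 chunks_done=2
Byte 27 = '2': mode=DATA remaining=5 emitted=15 chunks_done=2
Byte 28 = 'y': mode=DATA remaining=4 emitted=16 chunks_done=2
Byte 29 = 'n': mode=DATA remaining=3 emitted=17 chunks_done=2
Byte 30 = '9': mode=DATA remaining=2 emitted=18 chunks_done=2
Byte 31 = 'i': mode=DATA remaining=1 emitted=19 chunks_done=2
Byte 32 = '0': mode=DATA_DONE remaining=0 emitted=20 chunks_done=2
Byte 33 = 0x0D: mode=DATA_CR remaining=0 emitted=20 chunks_done=2
Byte 34 = 0x0A: mode=SIZE remaining=0 emitted=20 chunks_done=3
Byte 35 = '0': mode=SIZE remaining=0 emitted=20 chunks_done=3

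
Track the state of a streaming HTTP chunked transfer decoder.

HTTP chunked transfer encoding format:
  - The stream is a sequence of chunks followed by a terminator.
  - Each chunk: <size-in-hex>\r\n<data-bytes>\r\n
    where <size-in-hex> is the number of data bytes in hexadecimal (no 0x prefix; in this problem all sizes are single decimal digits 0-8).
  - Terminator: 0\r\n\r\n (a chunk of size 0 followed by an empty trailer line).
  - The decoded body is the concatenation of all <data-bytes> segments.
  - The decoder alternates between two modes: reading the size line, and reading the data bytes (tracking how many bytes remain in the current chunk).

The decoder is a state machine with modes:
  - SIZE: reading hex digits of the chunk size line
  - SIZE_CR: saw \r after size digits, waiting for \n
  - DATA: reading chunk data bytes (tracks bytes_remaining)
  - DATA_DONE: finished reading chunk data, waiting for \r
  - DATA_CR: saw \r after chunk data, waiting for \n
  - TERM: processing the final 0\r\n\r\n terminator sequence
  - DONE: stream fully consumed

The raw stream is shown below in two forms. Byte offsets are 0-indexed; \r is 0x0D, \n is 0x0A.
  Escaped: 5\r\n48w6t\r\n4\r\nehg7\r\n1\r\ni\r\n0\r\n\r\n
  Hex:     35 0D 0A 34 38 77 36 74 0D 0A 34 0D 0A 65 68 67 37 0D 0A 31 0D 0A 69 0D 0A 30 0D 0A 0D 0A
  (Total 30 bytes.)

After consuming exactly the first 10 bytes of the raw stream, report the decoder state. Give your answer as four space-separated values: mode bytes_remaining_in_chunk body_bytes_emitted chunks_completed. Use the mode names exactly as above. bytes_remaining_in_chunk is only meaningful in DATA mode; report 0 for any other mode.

Answer: SIZE 0 5 1

Derivation:
Byte 0 = '5': mode=SIZE remaining=0 emitted=0 chunks_done=0
Byte 1 = 0x0D: mode=SIZE_CR remaining=0 emitted=0 chunks_done=0
Byte 2 = 0x0A: mode=DATA remaining=5 emitted=0 chunks_done=0
Byte 3 = '4': mode=DATA remaining=4 emitted=1 chunks_done=0
Byte 4 = '8': mode=DATA remaining=3 emitted=2 chunks_done=0
Byte 5 = 'w': mode=DATA remaining=2 emitted=3 chunks_done=0
Byte 6 = '6': mode=DATA remaining=1 emitted=4 chunks_done=0
Byte 7 = 't': mode=DATA_DONE remaining=0 emitted=5 chunks_done=0
Byte 8 = 0x0D: mode=DATA_CR remaining=0 emitted=5 chunks_done=0
Byte 9 = 0x0A: mode=SIZE remaining=0 emitted=5 chunks_done=1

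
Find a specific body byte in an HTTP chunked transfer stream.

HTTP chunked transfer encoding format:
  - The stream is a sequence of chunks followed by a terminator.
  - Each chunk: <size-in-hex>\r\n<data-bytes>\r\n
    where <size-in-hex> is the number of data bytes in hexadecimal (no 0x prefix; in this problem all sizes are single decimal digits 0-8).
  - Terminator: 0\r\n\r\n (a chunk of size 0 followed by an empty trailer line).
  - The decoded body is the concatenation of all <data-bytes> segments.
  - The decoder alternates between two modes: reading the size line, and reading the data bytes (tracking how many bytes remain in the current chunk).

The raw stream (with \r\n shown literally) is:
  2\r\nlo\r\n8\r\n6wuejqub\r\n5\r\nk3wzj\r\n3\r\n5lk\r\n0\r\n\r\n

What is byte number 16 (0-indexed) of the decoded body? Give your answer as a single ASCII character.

Chunk 1: stream[0..1]='2' size=0x2=2, data at stream[3..5]='lo' -> body[0..2], body so far='lo'
Chunk 2: stream[7..8]='8' size=0x8=8, data at stream[10..18]='6wuejqub' -> body[2..10], body so far='lo6wuejqub'
Chunk 3: stream[20..21]='5' size=0x5=5, data at stream[23..28]='k3wzj' -> body[10..15], body so far='lo6wuejqubk3wzj'
Chunk 4: stream[30..31]='3' size=0x3=3, data at stream[33..36]='5lk' -> body[15..18], body so far='lo6wuejqubk3wzj5lk'
Chunk 5: stream[38..39]='0' size=0 (terminator). Final body='lo6wuejqubk3wzj5lk' (18 bytes)
Body byte 16 = 'l'

Answer: l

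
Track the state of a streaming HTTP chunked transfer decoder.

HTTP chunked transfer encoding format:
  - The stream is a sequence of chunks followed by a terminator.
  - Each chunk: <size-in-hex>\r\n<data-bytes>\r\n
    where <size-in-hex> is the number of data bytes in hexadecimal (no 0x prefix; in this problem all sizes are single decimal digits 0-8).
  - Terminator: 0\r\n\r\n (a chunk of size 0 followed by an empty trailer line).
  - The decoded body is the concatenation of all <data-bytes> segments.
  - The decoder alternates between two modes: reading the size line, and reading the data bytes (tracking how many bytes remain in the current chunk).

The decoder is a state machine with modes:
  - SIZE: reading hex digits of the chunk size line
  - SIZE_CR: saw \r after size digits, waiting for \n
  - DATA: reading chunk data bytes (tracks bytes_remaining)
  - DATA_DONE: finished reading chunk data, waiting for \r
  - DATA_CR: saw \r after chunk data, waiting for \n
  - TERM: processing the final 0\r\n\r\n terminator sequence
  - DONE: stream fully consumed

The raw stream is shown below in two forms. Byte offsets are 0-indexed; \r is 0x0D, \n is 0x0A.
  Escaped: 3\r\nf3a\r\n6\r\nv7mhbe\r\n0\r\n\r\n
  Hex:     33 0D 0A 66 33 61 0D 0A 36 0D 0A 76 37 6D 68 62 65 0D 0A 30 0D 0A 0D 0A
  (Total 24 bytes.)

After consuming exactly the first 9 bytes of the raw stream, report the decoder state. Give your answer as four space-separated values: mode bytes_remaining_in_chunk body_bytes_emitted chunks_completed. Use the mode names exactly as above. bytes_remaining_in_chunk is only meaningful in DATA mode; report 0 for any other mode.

Answer: SIZE 0 3 1

Derivation:
Byte 0 = '3': mode=SIZE remaining=0 emitted=0 chunks_done=0
Byte 1 = 0x0D: mode=SIZE_CR remaining=0 emitted=0 chunks_done=0
Byte 2 = 0x0A: mode=DATA remaining=3 emitted=0 chunks_done=0
Byte 3 = 'f': mode=DATA remaining=2 emitted=1 chunks_done=0
Byte 4 = '3': mode=DATA remaining=1 emitted=2 chunks_done=0
Byte 5 = 'a': mode=DATA_DONE remaining=0 emitted=3 chunks_done=0
Byte 6 = 0x0D: mode=DATA_CR remaining=0 emitted=3 chunks_done=0
Byte 7 = 0x0A: mode=SIZE remaining=0 emitted=3 chunks_done=1
Byte 8 = '6': mode=SIZE remaining=0 emitted=3 chunks_done=1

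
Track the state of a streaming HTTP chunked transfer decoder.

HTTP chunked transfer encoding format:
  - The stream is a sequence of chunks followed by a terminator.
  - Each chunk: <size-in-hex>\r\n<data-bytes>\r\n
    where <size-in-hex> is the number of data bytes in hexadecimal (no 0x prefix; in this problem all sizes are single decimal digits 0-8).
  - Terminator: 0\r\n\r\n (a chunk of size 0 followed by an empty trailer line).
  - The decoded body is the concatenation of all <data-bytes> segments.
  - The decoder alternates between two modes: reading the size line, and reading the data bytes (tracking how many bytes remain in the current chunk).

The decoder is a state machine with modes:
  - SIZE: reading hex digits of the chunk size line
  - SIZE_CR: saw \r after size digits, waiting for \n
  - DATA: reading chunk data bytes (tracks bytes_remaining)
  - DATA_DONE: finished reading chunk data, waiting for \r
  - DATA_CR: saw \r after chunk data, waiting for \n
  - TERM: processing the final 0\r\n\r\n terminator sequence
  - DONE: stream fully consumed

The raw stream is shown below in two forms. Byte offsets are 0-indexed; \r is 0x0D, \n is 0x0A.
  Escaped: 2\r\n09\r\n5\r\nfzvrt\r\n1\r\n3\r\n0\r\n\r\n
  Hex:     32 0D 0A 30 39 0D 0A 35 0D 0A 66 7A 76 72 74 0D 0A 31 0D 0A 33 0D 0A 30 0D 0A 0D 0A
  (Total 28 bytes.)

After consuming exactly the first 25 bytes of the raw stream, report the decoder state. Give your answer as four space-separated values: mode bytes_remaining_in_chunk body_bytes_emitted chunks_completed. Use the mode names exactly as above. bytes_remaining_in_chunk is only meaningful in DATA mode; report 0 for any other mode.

Byte 0 = '2': mode=SIZE remaining=0 emitted=0 chunks_done=0
Byte 1 = 0x0D: mode=SIZE_CR remaining=0 emitted=0 chunks_done=0
Byte 2 = 0x0A: mode=DATA remaining=2 emitted=0 chunks_done=0
Byte 3 = '0': mode=DATA remaining=1 emitted=1 chunks_done=0
Byte 4 = '9': mode=DATA_DONE remaining=0 emitted=2 chunks_done=0
Byte 5 = 0x0D: mode=DATA_CR remaining=0 emitted=2 chunks_done=0
Byte 6 = 0x0A: mode=SIZE remaining=0 emitted=2 chunks_done=1
Byte 7 = '5': mode=SIZE remaining=0 emitted=2 chunks_done=1
Byte 8 = 0x0D: mode=SIZE_CR remaining=0 emitted=2 chunks_done=1
Byte 9 = 0x0A: mode=DATA remaining=5 emitted=2 chunks_done=1
Byte 10 = 'f': mode=DATA remaining=4 emitted=3 chunks_done=1
Byte 11 = 'z': mode=DATA remaining=3 emitted=4 chunks_done=1
Byte 12 = 'v': mode=DATA remaining=2 emitted=5 chunks_done=1
Byte 13 = 'r': mode=DATA remaining=1 emitted=6 chunks_done=1
Byte 14 = 't': mode=DATA_DONE remaining=0 emitted=7 chunks_done=1
Byte 15 = 0x0D: mode=DATA_CR remaining=0 emitted=7 chunks_done=1
Byte 16 = 0x0A: mode=SIZE remaining=0 emitted=7 chunks_done=2
Byte 17 = '1': mode=SIZE remaining=0 emitted=7 chunks_done=2
Byte 18 = 0x0D: mode=SIZE_CR remaining=0 emitted=7 chunks_done=2
Byte 19 = 0x0A: mode=DATA remaining=1 emitted=7 chunks_done=2
Byte 20 = '3': mode=DATA_DONE remaining=0 emitted=8 chunks_done=2
Byte 21 = 0x0D: mode=DATA_CR remaining=0 emitted=8 chunks_done=2
Byte 22 = 0x0A: mode=SIZE remaining=0 emitted=8 chunks_done=3
Byte 23 = '0': mode=SIZE remaining=0 emitted=8 chunks_done=3
Byte 24 = 0x0D: mode=SIZE_CR remaining=0 emitted=8 chunks_done=3

Answer: SIZE_CR 0 8 3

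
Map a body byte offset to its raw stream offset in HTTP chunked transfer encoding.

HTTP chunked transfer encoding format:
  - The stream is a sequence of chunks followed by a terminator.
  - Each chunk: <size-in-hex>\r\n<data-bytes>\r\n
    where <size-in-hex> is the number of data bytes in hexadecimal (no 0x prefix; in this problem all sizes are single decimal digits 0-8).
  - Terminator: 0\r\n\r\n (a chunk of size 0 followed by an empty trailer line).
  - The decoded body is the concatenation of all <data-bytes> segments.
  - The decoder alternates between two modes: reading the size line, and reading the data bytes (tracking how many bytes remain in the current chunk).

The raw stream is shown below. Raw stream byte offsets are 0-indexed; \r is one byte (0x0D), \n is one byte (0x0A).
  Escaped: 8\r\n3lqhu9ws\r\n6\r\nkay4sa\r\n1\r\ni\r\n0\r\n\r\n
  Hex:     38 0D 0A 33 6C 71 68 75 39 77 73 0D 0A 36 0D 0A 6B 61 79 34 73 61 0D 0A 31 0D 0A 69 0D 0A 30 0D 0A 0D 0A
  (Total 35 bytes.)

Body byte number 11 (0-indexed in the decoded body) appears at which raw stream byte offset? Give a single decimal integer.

Answer: 19

Derivation:
Chunk 1: stream[0..1]='8' size=0x8=8, data at stream[3..11]='3lqhu9ws' -> body[0..8], body so far='3lqhu9ws'
Chunk 2: stream[13..14]='6' size=0x6=6, data at stream[16..22]='kay4sa' -> body[8..14], body so far='3lqhu9wskay4sa'
Chunk 3: stream[24..25]='1' size=0x1=1, data at stream[27..28]='i' -> body[14..15], body so far='3lqhu9wskay4sai'
Chunk 4: stream[30..31]='0' size=0 (terminator). Final body='3lqhu9wskay4sai' (15 bytes)
Body byte 11 at stream offset 19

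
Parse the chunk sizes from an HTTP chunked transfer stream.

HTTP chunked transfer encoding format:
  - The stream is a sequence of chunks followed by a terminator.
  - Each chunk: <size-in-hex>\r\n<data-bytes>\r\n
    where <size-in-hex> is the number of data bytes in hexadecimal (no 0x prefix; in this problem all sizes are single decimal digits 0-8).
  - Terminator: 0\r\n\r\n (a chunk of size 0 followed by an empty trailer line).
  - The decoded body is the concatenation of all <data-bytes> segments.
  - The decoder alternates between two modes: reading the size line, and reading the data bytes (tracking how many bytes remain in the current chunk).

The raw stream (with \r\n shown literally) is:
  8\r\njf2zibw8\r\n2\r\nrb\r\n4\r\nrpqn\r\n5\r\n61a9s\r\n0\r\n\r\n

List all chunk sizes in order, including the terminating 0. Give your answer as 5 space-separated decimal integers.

Answer: 8 2 4 5 0

Derivation:
Chunk 1: stream[0..1]='8' size=0x8=8, data at stream[3..11]='jf2zibw8' -> body[0..8], body so far='jf2zibw8'
Chunk 2: stream[13..14]='2' size=0x2=2, data at stream[16..18]='rb' -> body[8..10], body so far='jf2zibw8rb'
Chunk 3: stream[20..21]='4' size=0x4=4, data at stream[23..27]='rpqn' -> body[10..14], body so far='jf2zibw8rbrpqn'
Chunk 4: stream[29..30]='5' size=0x5=5, data at stream[32..37]='61a9s' -> body[14..19], body so far='jf2zibw8rbrpqn61a9s'
Chunk 5: stream[39..40]='0' size=0 (terminator). Final body='jf2zibw8rbrpqn61a9s' (19 bytes)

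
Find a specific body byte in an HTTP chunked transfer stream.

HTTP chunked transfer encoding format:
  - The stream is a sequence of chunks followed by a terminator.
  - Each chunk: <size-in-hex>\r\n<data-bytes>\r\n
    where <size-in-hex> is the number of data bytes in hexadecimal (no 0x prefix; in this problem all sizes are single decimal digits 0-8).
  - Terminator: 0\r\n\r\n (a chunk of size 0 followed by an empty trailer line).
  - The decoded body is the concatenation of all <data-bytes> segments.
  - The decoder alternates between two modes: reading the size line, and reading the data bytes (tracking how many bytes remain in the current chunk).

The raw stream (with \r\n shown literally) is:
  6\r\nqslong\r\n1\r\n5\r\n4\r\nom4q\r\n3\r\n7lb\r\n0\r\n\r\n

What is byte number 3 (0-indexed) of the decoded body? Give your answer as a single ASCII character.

Chunk 1: stream[0..1]='6' size=0x6=6, data at stream[3..9]='qslong' -> body[0..6], body so far='qslong'
Chunk 2: stream[11..12]='1' size=0x1=1, data at stream[14..15]='5' -> body[6..7], body so far='qslong5'
Chunk 3: stream[17..18]='4' size=0x4=4, data at stream[20..24]='om4q' -> body[7..11], body so far='qslong5om4q'
Chunk 4: stream[26..27]='3' size=0x3=3, data at stream[29..32]='7lb' -> body[11..14], body so far='qslong5om4q7lb'
Chunk 5: stream[34..35]='0' size=0 (terminator). Final body='qslong5om4q7lb' (14 bytes)
Body byte 3 = 'o'

Answer: o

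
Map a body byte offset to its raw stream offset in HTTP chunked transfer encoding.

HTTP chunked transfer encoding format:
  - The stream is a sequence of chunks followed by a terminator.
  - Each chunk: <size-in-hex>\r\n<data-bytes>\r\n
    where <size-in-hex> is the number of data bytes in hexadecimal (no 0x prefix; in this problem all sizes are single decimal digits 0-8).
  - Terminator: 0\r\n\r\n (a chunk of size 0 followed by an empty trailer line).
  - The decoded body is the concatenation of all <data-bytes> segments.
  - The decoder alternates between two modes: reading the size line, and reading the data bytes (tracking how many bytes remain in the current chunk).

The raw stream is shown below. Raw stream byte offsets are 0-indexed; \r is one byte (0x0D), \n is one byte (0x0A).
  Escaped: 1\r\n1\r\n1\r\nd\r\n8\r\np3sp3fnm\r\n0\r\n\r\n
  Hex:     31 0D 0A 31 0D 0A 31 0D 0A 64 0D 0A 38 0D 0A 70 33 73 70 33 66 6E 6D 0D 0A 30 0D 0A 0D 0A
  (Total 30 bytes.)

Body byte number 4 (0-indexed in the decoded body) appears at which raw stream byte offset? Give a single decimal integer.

Answer: 17

Derivation:
Chunk 1: stream[0..1]='1' size=0x1=1, data at stream[3..4]='1' -> body[0..1], body so far='1'
Chunk 2: stream[6..7]='1' size=0x1=1, data at stream[9..10]='d' -> body[1..2], body so far='1d'
Chunk 3: stream[12..13]='8' size=0x8=8, data at stream[15..23]='p3sp3fnm' -> body[2..10], body so far='1dp3sp3fnm'
Chunk 4: stream[25..26]='0' size=0 (terminator). Final body='1dp3sp3fnm' (10 bytes)
Body byte 4 at stream offset 17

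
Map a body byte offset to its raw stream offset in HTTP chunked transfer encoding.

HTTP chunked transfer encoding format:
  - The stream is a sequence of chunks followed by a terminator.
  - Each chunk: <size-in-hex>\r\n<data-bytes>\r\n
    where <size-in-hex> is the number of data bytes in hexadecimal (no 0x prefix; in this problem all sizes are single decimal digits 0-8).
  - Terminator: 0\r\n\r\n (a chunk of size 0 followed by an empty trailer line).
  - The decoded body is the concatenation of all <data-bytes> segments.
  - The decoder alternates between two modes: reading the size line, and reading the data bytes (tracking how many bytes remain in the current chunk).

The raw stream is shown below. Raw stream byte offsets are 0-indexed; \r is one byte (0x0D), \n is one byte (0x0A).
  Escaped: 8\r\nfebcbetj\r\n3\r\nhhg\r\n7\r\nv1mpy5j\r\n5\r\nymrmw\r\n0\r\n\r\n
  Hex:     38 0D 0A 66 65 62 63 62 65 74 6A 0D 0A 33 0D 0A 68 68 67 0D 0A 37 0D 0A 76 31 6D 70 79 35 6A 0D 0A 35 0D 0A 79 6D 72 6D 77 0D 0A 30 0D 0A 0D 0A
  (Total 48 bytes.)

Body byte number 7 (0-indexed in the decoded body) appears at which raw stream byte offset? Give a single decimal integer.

Chunk 1: stream[0..1]='8' size=0x8=8, data at stream[3..11]='febcbetj' -> body[0..8], body so far='febcbetj'
Chunk 2: stream[13..14]='3' size=0x3=3, data at stream[16..19]='hhg' -> body[8..11], body so far='febcbetjhhg'
Chunk 3: stream[21..22]='7' size=0x7=7, data at stream[24..31]='v1mpy5j' -> body[11..18], body so far='febcbetjhhgv1mpy5j'
Chunk 4: stream[33..34]='5' size=0x5=5, data at stream[36..41]='ymrmw' -> body[18..23], body so far='febcbetjhhgv1mpy5jymrmw'
Chunk 5: stream[43..44]='0' size=0 (terminator). Final body='febcbetjhhgv1mpy5jymrmw' (23 bytes)
Body byte 7 at stream offset 10

Answer: 10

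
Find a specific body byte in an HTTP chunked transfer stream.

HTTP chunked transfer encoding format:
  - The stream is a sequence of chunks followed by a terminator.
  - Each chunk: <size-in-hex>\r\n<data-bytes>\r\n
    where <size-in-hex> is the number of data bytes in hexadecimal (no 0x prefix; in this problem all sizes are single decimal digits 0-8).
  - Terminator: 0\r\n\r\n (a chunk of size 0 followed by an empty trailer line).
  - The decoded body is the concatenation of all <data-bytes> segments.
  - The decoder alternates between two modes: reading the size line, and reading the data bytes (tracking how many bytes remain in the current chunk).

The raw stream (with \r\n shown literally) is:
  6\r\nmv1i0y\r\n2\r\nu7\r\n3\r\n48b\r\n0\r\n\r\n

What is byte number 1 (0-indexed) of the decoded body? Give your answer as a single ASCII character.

Answer: v

Derivation:
Chunk 1: stream[0..1]='6' size=0x6=6, data at stream[3..9]='mv1i0y' -> body[0..6], body so far='mv1i0y'
Chunk 2: stream[11..12]='2' size=0x2=2, data at stream[14..16]='u7' -> body[6..8], body so far='mv1i0yu7'
Chunk 3: stream[18..19]='3' size=0x3=3, data at stream[21..24]='48b' -> body[8..11], body so far='mv1i0yu748b'
Chunk 4: stream[26..27]='0' size=0 (terminator). Final body='mv1i0yu748b' (11 bytes)
Body byte 1 = 'v'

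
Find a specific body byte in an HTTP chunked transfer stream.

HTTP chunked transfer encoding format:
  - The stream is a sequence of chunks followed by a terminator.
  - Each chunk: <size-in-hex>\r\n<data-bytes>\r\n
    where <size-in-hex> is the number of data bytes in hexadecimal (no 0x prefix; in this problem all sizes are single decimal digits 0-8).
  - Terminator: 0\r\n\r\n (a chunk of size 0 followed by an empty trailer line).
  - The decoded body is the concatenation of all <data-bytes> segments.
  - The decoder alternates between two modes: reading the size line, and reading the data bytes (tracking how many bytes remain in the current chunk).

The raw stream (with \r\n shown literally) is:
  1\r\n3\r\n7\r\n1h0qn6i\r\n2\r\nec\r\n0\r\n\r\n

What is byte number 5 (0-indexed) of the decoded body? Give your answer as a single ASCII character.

Chunk 1: stream[0..1]='1' size=0x1=1, data at stream[3..4]='3' -> body[0..1], body so far='3'
Chunk 2: stream[6..7]='7' size=0x7=7, data at stream[9..16]='1h0qn6i' -> body[1..8], body so far='31h0qn6i'
Chunk 3: stream[18..19]='2' size=0x2=2, data at stream[21..23]='ec' -> body[8..10], body so far='31h0qn6iec'
Chunk 4: stream[25..26]='0' size=0 (terminator). Final body='31h0qn6iec' (10 bytes)
Body byte 5 = 'n'

Answer: n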